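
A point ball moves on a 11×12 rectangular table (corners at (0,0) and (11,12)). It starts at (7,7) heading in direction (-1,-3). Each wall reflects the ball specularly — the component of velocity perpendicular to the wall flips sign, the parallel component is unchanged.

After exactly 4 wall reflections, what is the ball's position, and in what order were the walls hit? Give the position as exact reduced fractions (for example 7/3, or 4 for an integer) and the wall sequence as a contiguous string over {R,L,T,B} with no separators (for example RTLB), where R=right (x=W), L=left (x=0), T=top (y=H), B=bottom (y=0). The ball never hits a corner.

Final position: (10/3,0)
Wall sequence: BTLB

1. t=7/3 → B at (14/3,0); v=(-1,3)
2. t=4 → T at (2/3,12); v=(-1,-3)
3. t=2/3 → L at (0,10); v=(1,-3)
4. t=10/3 → B at (10/3,0); v=(1,3)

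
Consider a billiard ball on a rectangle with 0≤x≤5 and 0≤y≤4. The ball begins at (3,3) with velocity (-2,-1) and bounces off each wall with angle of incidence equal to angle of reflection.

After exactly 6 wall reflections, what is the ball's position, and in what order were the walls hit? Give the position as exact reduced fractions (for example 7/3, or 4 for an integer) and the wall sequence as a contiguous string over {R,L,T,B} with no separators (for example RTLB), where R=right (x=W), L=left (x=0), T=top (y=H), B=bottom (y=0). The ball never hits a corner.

Final position: (5,2)
Wall sequence: LBRLTR

1. t=3/2 → L at (0,3/2); v=(2,-1)
2. t=3/2 → B at (3,0); v=(2,1)
3. t=1 → R at (5,1); v=(-2,1)
4. t=5/2 → L at (0,7/2); v=(2,1)
5. t=1/2 → T at (1,4); v=(2,-1)
6. t=2 → R at (5,2); v=(-2,-1)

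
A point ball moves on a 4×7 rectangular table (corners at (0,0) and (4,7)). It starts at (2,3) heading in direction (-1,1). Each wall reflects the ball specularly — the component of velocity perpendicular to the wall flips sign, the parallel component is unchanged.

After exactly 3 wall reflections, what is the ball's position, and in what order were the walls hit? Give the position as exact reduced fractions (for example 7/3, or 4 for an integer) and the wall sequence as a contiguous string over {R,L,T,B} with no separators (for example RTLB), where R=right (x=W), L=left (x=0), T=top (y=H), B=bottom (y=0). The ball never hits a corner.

1. t=2 → L at (0,5); v=(1,1)
2. t=2 → T at (2,7); v=(1,-1)
3. t=2 → R at (4,5); v=(-1,-1)

Final position: (4,5)
Wall sequence: LTR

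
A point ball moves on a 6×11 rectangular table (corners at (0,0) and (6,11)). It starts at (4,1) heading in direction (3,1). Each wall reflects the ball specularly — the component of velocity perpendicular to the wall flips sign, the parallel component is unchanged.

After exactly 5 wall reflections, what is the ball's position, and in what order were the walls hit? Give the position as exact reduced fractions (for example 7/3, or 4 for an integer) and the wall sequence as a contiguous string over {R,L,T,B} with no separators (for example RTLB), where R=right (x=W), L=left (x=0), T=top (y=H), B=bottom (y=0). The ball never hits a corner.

1. t=2/3 → R at (6,5/3); v=(-3,1)
2. t=2 → L at (0,11/3); v=(3,1)
3. t=2 → R at (6,17/3); v=(-3,1)
4. t=2 → L at (0,23/3); v=(3,1)
5. t=2 → R at (6,29/3); v=(-3,1)

Final position: (6,29/3)
Wall sequence: RLRLR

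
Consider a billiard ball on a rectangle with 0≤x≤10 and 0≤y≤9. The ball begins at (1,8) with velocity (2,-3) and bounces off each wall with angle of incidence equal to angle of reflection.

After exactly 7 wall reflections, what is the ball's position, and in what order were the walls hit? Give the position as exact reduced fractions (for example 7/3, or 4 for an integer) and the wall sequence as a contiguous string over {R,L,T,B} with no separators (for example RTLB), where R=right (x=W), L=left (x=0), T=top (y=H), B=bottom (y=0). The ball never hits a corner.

Final position: (10,1/2)
Wall sequence: BRTBLTR

1. t=8/3 → B at (19/3,0); v=(2,3)
2. t=11/6 → R at (10,11/2); v=(-2,3)
3. t=7/6 → T at (23/3,9); v=(-2,-3)
4. t=3 → B at (5/3,0); v=(-2,3)
5. t=5/6 → L at (0,5/2); v=(2,3)
6. t=13/6 → T at (13/3,9); v=(2,-3)
7. t=17/6 → R at (10,1/2); v=(-2,-3)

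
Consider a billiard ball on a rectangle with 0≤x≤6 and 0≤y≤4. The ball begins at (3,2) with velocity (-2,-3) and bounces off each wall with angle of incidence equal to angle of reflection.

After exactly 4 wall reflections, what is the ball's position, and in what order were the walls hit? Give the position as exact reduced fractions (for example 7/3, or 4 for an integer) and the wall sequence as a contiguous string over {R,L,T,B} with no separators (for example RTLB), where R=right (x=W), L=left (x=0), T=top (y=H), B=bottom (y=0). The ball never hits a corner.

Final position: (11/3,0)
Wall sequence: BLTB

1. t=2/3 → B at (5/3,0); v=(-2,3)
2. t=5/6 → L at (0,5/2); v=(2,3)
3. t=1/2 → T at (1,4); v=(2,-3)
4. t=4/3 → B at (11/3,0); v=(2,3)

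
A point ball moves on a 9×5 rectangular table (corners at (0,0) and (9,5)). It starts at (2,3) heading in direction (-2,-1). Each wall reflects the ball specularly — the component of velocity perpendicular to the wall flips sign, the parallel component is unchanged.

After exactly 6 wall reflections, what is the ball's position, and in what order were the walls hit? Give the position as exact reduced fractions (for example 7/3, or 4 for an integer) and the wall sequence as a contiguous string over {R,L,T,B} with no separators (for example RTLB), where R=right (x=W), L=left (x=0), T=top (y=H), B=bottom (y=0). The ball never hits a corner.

Final position: (6,0)
Wall sequence: LBRTLB

1. t=1 → L at (0,2); v=(2,-1)
2. t=2 → B at (4,0); v=(2,1)
3. t=5/2 → R at (9,5/2); v=(-2,1)
4. t=5/2 → T at (4,5); v=(-2,-1)
5. t=2 → L at (0,3); v=(2,-1)
6. t=3 → B at (6,0); v=(2,1)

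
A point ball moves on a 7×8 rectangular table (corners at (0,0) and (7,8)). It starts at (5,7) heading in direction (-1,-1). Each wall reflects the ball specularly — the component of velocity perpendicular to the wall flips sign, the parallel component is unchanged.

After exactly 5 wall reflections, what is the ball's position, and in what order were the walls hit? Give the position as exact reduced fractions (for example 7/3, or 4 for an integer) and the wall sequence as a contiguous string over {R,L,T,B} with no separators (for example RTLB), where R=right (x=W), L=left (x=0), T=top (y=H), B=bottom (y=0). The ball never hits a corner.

1. t=5 → L at (0,2); v=(1,-1)
2. t=2 → B at (2,0); v=(1,1)
3. t=5 → R at (7,5); v=(-1,1)
4. t=3 → T at (4,8); v=(-1,-1)
5. t=4 → L at (0,4); v=(1,-1)

Final position: (0,4)
Wall sequence: LBRTL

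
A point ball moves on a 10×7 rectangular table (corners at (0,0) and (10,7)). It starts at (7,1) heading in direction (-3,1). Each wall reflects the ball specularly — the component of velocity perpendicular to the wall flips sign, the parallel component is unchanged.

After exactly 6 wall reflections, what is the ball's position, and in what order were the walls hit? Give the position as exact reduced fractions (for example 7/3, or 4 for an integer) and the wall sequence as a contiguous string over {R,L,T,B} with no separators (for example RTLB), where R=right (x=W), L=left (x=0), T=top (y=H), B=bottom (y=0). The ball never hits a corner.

Final position: (8,0)
Wall sequence: LRTLRB

1. t=7/3 → L at (0,10/3); v=(3,1)
2. t=10/3 → R at (10,20/3); v=(-3,1)
3. t=1/3 → T at (9,7); v=(-3,-1)
4. t=3 → L at (0,4); v=(3,-1)
5. t=10/3 → R at (10,2/3); v=(-3,-1)
6. t=2/3 → B at (8,0); v=(-3,1)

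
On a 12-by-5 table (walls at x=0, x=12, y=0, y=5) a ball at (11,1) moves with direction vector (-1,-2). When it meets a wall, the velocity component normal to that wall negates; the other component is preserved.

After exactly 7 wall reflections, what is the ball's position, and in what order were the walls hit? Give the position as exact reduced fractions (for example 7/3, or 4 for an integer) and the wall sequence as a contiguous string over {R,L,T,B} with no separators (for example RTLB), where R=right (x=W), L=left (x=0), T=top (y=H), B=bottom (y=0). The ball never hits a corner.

Final position: (2,5)
Wall sequence: BTBTBLT

1. t=1/2 → B at (21/2,0); v=(-1,2)
2. t=5/2 → T at (8,5); v=(-1,-2)
3. t=5/2 → B at (11/2,0); v=(-1,2)
4. t=5/2 → T at (3,5); v=(-1,-2)
5. t=5/2 → B at (1/2,0); v=(-1,2)
6. t=1/2 → L at (0,1); v=(1,2)
7. t=2 → T at (2,5); v=(1,-2)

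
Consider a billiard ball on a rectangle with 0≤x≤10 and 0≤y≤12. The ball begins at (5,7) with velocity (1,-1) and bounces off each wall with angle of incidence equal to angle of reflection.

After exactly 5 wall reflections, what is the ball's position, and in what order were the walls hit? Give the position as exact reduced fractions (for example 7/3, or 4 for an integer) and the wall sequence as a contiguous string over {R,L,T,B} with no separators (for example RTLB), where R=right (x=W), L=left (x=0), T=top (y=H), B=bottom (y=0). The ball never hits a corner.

1. t=5 → R at (10,2); v=(-1,-1)
2. t=2 → B at (8,0); v=(-1,1)
3. t=8 → L at (0,8); v=(1,1)
4. t=4 → T at (4,12); v=(1,-1)
5. t=6 → R at (10,6); v=(-1,-1)

Final position: (10,6)
Wall sequence: RBLTR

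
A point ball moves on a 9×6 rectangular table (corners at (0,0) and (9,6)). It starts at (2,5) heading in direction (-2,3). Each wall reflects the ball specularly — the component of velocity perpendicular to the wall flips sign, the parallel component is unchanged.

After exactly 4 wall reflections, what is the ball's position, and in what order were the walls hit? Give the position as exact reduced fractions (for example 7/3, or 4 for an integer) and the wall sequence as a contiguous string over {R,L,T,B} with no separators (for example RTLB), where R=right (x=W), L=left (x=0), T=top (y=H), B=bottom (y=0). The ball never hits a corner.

1. t=1/3 → T at (4/3,6); v=(-2,-3)
2. t=2/3 → L at (0,4); v=(2,-3)
3. t=4/3 → B at (8/3,0); v=(2,3)
4. t=2 → T at (20/3,6); v=(2,-3)

Final position: (20/3,6)
Wall sequence: TLBT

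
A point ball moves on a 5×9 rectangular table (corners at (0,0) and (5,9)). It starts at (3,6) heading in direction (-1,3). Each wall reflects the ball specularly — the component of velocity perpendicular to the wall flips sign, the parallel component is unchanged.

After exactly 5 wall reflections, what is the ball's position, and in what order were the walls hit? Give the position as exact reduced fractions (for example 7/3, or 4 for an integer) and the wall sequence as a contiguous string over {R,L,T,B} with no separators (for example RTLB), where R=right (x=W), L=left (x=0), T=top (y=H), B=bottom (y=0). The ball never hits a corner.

Final position: (5,6)
Wall sequence: TLBTR

1. t=1 → T at (2,9); v=(-1,-3)
2. t=2 → L at (0,3); v=(1,-3)
3. t=1 → B at (1,0); v=(1,3)
4. t=3 → T at (4,9); v=(1,-3)
5. t=1 → R at (5,6); v=(-1,-3)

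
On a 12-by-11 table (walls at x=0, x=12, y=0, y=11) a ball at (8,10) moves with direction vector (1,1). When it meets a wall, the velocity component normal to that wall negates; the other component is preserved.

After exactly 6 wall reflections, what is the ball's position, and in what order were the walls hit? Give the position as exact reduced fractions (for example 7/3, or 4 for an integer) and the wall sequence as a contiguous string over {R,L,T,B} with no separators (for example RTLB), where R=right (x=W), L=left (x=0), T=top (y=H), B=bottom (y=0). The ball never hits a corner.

Final position: (12,6)
Wall sequence: TRBLTR

1. t=1 → T at (9,11); v=(1,-1)
2. t=3 → R at (12,8); v=(-1,-1)
3. t=8 → B at (4,0); v=(-1,1)
4. t=4 → L at (0,4); v=(1,1)
5. t=7 → T at (7,11); v=(1,-1)
6. t=5 → R at (12,6); v=(-1,-1)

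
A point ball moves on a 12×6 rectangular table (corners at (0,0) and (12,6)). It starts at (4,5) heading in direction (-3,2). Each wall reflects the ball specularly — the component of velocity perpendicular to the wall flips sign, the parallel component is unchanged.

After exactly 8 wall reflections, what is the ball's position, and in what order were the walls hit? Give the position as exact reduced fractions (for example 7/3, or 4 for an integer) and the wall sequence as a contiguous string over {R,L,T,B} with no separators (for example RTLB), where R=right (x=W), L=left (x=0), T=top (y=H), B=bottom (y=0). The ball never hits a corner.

Final position: (19/2,6)
Wall sequence: TLBRTLBT

1. t=1/2 → T at (5/2,6); v=(-3,-2)
2. t=5/6 → L at (0,13/3); v=(3,-2)
3. t=13/6 → B at (13/2,0); v=(3,2)
4. t=11/6 → R at (12,11/3); v=(-3,2)
5. t=7/6 → T at (17/2,6); v=(-3,-2)
6. t=17/6 → L at (0,1/3); v=(3,-2)
7. t=1/6 → B at (1/2,0); v=(3,2)
8. t=3 → T at (19/2,6); v=(3,-2)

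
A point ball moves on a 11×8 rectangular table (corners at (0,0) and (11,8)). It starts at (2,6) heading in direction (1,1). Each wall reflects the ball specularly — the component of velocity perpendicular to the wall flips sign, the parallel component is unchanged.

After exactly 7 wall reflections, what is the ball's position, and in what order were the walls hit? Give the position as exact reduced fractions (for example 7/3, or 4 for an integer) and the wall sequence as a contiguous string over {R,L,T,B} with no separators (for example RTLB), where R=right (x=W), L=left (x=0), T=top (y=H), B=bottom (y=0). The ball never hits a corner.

Final position: (11,5)
Wall sequence: TRBTLBR

1. t=2 → T at (4,8); v=(1,-1)
2. t=7 → R at (11,1); v=(-1,-1)
3. t=1 → B at (10,0); v=(-1,1)
4. t=8 → T at (2,8); v=(-1,-1)
5. t=2 → L at (0,6); v=(1,-1)
6. t=6 → B at (6,0); v=(1,1)
7. t=5 → R at (11,5); v=(-1,1)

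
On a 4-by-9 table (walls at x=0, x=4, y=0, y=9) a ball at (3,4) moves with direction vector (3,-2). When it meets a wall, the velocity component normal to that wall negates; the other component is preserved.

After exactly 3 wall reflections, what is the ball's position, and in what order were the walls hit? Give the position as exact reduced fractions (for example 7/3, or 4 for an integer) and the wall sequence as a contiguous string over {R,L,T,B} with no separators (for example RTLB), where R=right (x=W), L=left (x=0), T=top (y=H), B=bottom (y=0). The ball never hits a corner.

1. t=1/3 → R at (4,10/3); v=(-3,-2)
2. t=4/3 → L at (0,2/3); v=(3,-2)
3. t=1/3 → B at (1,0); v=(3,2)

Final position: (1,0)
Wall sequence: RLB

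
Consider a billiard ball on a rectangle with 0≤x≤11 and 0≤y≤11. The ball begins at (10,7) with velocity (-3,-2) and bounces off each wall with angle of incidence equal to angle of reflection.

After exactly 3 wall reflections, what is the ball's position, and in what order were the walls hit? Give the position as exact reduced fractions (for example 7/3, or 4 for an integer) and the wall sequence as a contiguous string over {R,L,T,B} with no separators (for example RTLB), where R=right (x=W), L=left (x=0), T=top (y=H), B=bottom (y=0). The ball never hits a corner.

Final position: (11,7)
Wall sequence: LBR

1. t=10/3 → L at (0,1/3); v=(3,-2)
2. t=1/6 → B at (1/2,0); v=(3,2)
3. t=7/2 → R at (11,7); v=(-3,2)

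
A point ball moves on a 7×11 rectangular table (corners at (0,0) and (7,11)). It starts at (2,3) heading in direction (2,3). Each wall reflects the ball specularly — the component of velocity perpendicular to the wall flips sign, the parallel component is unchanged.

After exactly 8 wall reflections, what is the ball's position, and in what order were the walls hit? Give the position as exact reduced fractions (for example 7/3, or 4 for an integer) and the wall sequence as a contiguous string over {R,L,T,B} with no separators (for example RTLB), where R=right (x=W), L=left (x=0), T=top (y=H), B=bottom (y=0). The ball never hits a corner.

1. t=5/2 → R at (7,21/2); v=(-2,3)
2. t=1/6 → T at (20/3,11); v=(-2,-3)
3. t=10/3 → L at (0,1); v=(2,-3)
4. t=1/3 → B at (2/3,0); v=(2,3)
5. t=19/6 → R at (7,19/2); v=(-2,3)
6. t=1/2 → T at (6,11); v=(-2,-3)
7. t=3 → L at (0,2); v=(2,-3)
8. t=2/3 → B at (4/3,0); v=(2,3)

Final position: (4/3,0)
Wall sequence: RTLBRTLB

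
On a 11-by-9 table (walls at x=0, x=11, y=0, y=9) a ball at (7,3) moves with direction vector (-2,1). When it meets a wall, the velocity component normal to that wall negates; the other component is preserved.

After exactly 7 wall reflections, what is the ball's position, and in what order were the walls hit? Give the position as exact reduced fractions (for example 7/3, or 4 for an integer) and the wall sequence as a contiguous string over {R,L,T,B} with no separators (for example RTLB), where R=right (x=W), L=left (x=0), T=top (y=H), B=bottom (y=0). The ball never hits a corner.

1. t=7/2 → L at (0,13/2); v=(2,1)
2. t=5/2 → T at (5,9); v=(2,-1)
3. t=3 → R at (11,6); v=(-2,-1)
4. t=11/2 → L at (0,1/2); v=(2,-1)
5. t=1/2 → B at (1,0); v=(2,1)
6. t=5 → R at (11,5); v=(-2,1)
7. t=4 → T at (3,9); v=(-2,-1)

Final position: (3,9)
Wall sequence: LTRLBRT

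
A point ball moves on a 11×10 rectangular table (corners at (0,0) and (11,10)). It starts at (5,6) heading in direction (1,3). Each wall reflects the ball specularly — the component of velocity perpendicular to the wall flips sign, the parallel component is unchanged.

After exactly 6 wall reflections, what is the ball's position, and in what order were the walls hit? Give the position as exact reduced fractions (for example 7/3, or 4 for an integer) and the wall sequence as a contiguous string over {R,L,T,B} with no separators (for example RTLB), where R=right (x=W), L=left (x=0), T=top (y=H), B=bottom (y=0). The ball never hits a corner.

1. t=4/3 → T at (19/3,10); v=(1,-3)
2. t=10/3 → B at (29/3,0); v=(1,3)
3. t=4/3 → R at (11,4); v=(-1,3)
4. t=2 → T at (9,10); v=(-1,-3)
5. t=10/3 → B at (17/3,0); v=(-1,3)
6. t=10/3 → T at (7/3,10); v=(-1,-3)

Final position: (7/3,10)
Wall sequence: TBRTBT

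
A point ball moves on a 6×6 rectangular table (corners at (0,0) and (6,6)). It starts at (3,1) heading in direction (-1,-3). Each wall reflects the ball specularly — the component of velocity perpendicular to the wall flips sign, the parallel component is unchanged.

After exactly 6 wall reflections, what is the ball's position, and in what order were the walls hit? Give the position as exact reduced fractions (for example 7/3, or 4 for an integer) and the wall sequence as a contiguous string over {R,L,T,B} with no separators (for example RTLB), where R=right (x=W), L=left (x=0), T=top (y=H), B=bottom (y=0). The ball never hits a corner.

Final position: (16/3,0)
Wall sequence: BTLBTB

1. t=1/3 → B at (8/3,0); v=(-1,3)
2. t=2 → T at (2/3,6); v=(-1,-3)
3. t=2/3 → L at (0,4); v=(1,-3)
4. t=4/3 → B at (4/3,0); v=(1,3)
5. t=2 → T at (10/3,6); v=(1,-3)
6. t=2 → B at (16/3,0); v=(1,3)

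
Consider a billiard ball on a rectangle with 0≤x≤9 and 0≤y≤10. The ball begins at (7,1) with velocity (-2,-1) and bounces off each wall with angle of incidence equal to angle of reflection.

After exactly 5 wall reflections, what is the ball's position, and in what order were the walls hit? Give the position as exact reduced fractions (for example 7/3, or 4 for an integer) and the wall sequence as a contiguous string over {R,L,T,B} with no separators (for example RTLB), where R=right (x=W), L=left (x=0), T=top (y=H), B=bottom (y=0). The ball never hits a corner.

1. t=1 → B at (5,0); v=(-2,1)
2. t=5/2 → L at (0,5/2); v=(2,1)
3. t=9/2 → R at (9,7); v=(-2,1)
4. t=3 → T at (3,10); v=(-2,-1)
5. t=3/2 → L at (0,17/2); v=(2,-1)

Final position: (0,17/2)
Wall sequence: BLRTL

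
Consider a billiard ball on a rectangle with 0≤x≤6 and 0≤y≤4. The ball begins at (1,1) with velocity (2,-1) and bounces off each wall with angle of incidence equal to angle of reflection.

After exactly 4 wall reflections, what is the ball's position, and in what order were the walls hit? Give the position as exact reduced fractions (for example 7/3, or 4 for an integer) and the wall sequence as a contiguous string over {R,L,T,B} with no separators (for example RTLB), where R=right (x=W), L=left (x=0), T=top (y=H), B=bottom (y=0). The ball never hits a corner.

Final position: (0,7/2)
Wall sequence: BRTL

1. t=1 → B at (3,0); v=(2,1)
2. t=3/2 → R at (6,3/2); v=(-2,1)
3. t=5/2 → T at (1,4); v=(-2,-1)
4. t=1/2 → L at (0,7/2); v=(2,-1)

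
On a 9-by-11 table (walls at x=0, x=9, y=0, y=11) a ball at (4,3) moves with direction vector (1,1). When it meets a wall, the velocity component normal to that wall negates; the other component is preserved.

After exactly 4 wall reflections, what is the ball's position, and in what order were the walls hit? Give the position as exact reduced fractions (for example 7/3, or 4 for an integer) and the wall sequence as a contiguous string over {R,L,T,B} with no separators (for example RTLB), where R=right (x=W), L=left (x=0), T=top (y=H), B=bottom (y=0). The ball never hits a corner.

1. t=5 → R at (9,8); v=(-1,1)
2. t=3 → T at (6,11); v=(-1,-1)
3. t=6 → L at (0,5); v=(1,-1)
4. t=5 → B at (5,0); v=(1,1)

Final position: (5,0)
Wall sequence: RTLB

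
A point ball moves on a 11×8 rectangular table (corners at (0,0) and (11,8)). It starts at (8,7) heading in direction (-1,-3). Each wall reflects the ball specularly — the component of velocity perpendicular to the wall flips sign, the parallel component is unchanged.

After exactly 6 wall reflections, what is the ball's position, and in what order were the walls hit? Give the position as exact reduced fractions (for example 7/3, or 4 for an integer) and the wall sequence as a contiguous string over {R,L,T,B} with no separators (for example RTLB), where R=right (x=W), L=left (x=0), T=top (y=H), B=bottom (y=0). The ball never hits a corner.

1. t=7/3 → B at (17/3,0); v=(-1,3)
2. t=8/3 → T at (3,8); v=(-1,-3)
3. t=8/3 → B at (1/3,0); v=(-1,3)
4. t=1/3 → L at (0,1); v=(1,3)
5. t=7/3 → T at (7/3,8); v=(1,-3)
6. t=8/3 → B at (5,0); v=(1,3)

Final position: (5,0)
Wall sequence: BTBLTB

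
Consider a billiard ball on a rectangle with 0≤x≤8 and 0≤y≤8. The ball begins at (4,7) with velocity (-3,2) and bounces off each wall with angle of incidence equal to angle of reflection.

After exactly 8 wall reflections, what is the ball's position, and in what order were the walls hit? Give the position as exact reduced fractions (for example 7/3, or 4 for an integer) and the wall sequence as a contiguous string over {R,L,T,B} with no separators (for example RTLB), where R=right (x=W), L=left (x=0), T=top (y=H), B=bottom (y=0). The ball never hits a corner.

Final position: (0,1)
Wall sequence: TLRBLTRL

1. t=1/2 → T at (5/2,8); v=(-3,-2)
2. t=5/6 → L at (0,19/3); v=(3,-2)
3. t=8/3 → R at (8,1); v=(-3,-2)
4. t=1/2 → B at (13/2,0); v=(-3,2)
5. t=13/6 → L at (0,13/3); v=(3,2)
6. t=11/6 → T at (11/2,8); v=(3,-2)
7. t=5/6 → R at (8,19/3); v=(-3,-2)
8. t=8/3 → L at (0,1); v=(3,-2)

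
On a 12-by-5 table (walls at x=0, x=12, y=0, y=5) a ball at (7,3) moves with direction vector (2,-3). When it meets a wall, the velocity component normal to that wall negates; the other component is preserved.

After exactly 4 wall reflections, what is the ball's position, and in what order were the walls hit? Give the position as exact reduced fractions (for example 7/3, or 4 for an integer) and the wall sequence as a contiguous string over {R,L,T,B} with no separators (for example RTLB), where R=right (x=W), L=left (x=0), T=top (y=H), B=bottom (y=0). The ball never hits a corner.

Final position: (25/3,0)
Wall sequence: BRTB

1. t=1 → B at (9,0); v=(2,3)
2. t=3/2 → R at (12,9/2); v=(-2,3)
3. t=1/6 → T at (35/3,5); v=(-2,-3)
4. t=5/3 → B at (25/3,0); v=(-2,3)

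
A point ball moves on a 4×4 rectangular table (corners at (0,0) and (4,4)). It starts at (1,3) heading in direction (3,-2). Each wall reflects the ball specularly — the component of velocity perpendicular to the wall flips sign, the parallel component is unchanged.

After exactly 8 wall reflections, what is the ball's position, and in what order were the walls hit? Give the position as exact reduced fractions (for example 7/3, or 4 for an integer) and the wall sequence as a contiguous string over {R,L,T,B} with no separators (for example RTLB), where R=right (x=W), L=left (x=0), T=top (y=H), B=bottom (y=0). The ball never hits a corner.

Final position: (4,5/3)
Wall sequence: RBLTRLBR

1. t=1 → R at (4,1); v=(-3,-2)
2. t=1/2 → B at (5/2,0); v=(-3,2)
3. t=5/6 → L at (0,5/3); v=(3,2)
4. t=7/6 → T at (7/2,4); v=(3,-2)
5. t=1/6 → R at (4,11/3); v=(-3,-2)
6. t=4/3 → L at (0,1); v=(3,-2)
7. t=1/2 → B at (3/2,0); v=(3,2)
8. t=5/6 → R at (4,5/3); v=(-3,2)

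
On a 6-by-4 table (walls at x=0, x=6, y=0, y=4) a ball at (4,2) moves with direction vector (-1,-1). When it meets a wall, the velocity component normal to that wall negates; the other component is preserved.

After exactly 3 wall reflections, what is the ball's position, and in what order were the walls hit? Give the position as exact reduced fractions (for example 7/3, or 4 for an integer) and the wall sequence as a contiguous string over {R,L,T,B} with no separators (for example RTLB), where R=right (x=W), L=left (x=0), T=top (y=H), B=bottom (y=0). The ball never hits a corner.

Final position: (2,4)
Wall sequence: BLT

1. t=2 → B at (2,0); v=(-1,1)
2. t=2 → L at (0,2); v=(1,1)
3. t=2 → T at (2,4); v=(1,-1)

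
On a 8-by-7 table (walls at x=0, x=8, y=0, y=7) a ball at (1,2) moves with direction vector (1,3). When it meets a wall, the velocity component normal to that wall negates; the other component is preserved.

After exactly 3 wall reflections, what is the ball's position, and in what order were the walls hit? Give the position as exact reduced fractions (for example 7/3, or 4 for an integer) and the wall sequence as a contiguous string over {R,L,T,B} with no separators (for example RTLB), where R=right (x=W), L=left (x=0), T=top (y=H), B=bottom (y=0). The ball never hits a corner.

Final position: (22/3,7)
Wall sequence: TBT

1. t=5/3 → T at (8/3,7); v=(1,-3)
2. t=7/3 → B at (5,0); v=(1,3)
3. t=7/3 → T at (22/3,7); v=(1,-3)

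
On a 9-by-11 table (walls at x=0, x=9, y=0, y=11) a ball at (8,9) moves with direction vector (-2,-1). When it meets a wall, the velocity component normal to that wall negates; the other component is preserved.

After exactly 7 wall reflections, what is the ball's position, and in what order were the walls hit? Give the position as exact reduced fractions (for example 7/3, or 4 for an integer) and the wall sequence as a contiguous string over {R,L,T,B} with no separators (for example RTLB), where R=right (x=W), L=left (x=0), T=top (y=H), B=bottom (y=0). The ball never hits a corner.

Final position: (0,9)
Wall sequence: LRBLRTL

1. t=4 → L at (0,5); v=(2,-1)
2. t=9/2 → R at (9,1/2); v=(-2,-1)
3. t=1/2 → B at (8,0); v=(-2,1)
4. t=4 → L at (0,4); v=(2,1)
5. t=9/2 → R at (9,17/2); v=(-2,1)
6. t=5/2 → T at (4,11); v=(-2,-1)
7. t=2 → L at (0,9); v=(2,-1)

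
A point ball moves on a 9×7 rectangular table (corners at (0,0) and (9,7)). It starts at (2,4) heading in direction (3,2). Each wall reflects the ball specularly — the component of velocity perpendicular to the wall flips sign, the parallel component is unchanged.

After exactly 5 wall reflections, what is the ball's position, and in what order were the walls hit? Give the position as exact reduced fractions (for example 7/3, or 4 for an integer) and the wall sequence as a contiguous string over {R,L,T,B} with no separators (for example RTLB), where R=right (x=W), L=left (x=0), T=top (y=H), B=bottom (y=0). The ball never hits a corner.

1. t=3/2 → T at (13/2,7); v=(3,-2)
2. t=5/6 → R at (9,16/3); v=(-3,-2)
3. t=8/3 → B at (1,0); v=(-3,2)
4. t=1/3 → L at (0,2/3); v=(3,2)
5. t=3 → R at (9,20/3); v=(-3,2)

Final position: (9,20/3)
Wall sequence: TRBLR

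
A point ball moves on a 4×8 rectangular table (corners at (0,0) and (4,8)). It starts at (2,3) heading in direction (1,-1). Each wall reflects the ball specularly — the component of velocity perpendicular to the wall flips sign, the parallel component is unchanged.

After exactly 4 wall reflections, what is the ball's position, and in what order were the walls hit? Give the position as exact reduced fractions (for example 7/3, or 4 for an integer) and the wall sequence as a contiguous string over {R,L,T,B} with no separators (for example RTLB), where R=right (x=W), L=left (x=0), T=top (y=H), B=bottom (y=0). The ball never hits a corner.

1. t=2 → R at (4,1); v=(-1,-1)
2. t=1 → B at (3,0); v=(-1,1)
3. t=3 → L at (0,3); v=(1,1)
4. t=4 → R at (4,7); v=(-1,1)

Final position: (4,7)
Wall sequence: RBLR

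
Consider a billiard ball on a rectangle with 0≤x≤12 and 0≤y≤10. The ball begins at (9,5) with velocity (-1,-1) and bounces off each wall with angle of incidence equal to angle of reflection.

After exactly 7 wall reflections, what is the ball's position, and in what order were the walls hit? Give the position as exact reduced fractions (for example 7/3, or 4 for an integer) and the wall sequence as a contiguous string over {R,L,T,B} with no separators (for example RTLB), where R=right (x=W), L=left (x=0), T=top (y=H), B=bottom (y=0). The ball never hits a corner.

Final position: (2,10)
Wall sequence: BLTRBLT

1. t=5 → B at (4,0); v=(-1,1)
2. t=4 → L at (0,4); v=(1,1)
3. t=6 → T at (6,10); v=(1,-1)
4. t=6 → R at (12,4); v=(-1,-1)
5. t=4 → B at (8,0); v=(-1,1)
6. t=8 → L at (0,8); v=(1,1)
7. t=2 → T at (2,10); v=(1,-1)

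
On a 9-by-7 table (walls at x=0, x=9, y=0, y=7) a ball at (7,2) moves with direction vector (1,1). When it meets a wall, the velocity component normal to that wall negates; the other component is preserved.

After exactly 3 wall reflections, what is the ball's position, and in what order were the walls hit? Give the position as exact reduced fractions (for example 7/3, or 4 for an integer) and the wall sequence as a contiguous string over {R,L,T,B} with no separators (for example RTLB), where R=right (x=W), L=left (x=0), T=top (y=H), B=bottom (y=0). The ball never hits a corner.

Final position: (0,1)
Wall sequence: RTL

1. t=2 → R at (9,4); v=(-1,1)
2. t=3 → T at (6,7); v=(-1,-1)
3. t=6 → L at (0,1); v=(1,-1)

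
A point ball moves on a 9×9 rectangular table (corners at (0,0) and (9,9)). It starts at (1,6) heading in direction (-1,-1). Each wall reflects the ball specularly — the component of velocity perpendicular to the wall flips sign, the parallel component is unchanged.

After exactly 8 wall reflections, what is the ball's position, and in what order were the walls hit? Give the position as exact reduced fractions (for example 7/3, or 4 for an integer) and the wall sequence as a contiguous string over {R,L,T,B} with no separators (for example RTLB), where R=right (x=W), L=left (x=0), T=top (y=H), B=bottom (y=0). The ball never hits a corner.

Final position: (4,9)
Wall sequence: LBRTLBRT

1. t=1 → L at (0,5); v=(1,-1)
2. t=5 → B at (5,0); v=(1,1)
3. t=4 → R at (9,4); v=(-1,1)
4. t=5 → T at (4,9); v=(-1,-1)
5. t=4 → L at (0,5); v=(1,-1)
6. t=5 → B at (5,0); v=(1,1)
7. t=4 → R at (9,4); v=(-1,1)
8. t=5 → T at (4,9); v=(-1,-1)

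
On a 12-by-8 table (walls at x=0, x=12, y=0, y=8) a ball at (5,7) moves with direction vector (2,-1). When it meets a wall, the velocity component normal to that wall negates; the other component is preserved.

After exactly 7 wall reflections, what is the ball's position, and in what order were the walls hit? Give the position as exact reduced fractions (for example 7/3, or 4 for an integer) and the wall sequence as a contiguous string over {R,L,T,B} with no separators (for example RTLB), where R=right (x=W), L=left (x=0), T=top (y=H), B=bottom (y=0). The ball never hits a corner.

Final position: (3,0)
Wall sequence: RBLTRLB

1. t=7/2 → R at (12,7/2); v=(-2,-1)
2. t=7/2 → B at (5,0); v=(-2,1)
3. t=5/2 → L at (0,5/2); v=(2,1)
4. t=11/2 → T at (11,8); v=(2,-1)
5. t=1/2 → R at (12,15/2); v=(-2,-1)
6. t=6 → L at (0,3/2); v=(2,-1)
7. t=3/2 → B at (3,0); v=(2,1)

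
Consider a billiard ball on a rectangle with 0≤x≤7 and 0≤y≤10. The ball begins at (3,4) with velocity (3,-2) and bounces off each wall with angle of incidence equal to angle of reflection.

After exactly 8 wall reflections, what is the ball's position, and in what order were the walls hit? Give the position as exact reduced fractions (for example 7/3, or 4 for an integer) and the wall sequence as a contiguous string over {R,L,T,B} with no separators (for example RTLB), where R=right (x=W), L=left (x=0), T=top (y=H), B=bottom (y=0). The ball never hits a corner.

Final position: (3,0)
Wall sequence: RBLRTLRB

1. t=4/3 → R at (7,4/3); v=(-3,-2)
2. t=2/3 → B at (5,0); v=(-3,2)
3. t=5/3 → L at (0,10/3); v=(3,2)
4. t=7/3 → R at (7,8); v=(-3,2)
5. t=1 → T at (4,10); v=(-3,-2)
6. t=4/3 → L at (0,22/3); v=(3,-2)
7. t=7/3 → R at (7,8/3); v=(-3,-2)
8. t=4/3 → B at (3,0); v=(-3,2)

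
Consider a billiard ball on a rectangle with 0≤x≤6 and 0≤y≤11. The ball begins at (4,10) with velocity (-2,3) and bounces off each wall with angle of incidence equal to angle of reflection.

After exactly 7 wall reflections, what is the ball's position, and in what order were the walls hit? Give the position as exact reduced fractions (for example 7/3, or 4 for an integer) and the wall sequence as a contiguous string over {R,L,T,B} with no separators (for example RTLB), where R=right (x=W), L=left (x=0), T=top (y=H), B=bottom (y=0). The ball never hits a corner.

Final position: (6,1)
Wall sequence: TLBRTLR

1. t=1/3 → T at (10/3,11); v=(-2,-3)
2. t=5/3 → L at (0,6); v=(2,-3)
3. t=2 → B at (4,0); v=(2,3)
4. t=1 → R at (6,3); v=(-2,3)
5. t=8/3 → T at (2/3,11); v=(-2,-3)
6. t=1/3 → L at (0,10); v=(2,-3)
7. t=3 → R at (6,1); v=(-2,-3)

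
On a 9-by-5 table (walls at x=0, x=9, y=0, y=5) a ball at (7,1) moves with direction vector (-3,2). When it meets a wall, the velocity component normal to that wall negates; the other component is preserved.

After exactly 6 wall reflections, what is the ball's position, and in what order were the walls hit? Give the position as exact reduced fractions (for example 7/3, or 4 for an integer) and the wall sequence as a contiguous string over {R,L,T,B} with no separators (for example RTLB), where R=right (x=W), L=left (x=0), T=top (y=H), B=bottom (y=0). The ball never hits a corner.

1. t=2 → T at (1,5); v=(-3,-2)
2. t=1/3 → L at (0,13/3); v=(3,-2)
3. t=13/6 → B at (13/2,0); v=(3,2)
4. t=5/6 → R at (9,5/3); v=(-3,2)
5. t=5/3 → T at (4,5); v=(-3,-2)
6. t=4/3 → L at (0,7/3); v=(3,-2)

Final position: (0,7/3)
Wall sequence: TLBRTL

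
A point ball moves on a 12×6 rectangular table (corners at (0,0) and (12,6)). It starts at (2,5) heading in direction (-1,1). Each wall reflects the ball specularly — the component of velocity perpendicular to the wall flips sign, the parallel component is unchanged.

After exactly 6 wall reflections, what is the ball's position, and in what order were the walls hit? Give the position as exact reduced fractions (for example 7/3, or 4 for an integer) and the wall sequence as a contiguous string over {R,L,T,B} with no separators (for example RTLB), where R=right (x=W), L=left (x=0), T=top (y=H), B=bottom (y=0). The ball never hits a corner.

Final position: (7,0)
Wall sequence: TLBTRB

1. t=1 → T at (1,6); v=(-1,-1)
2. t=1 → L at (0,5); v=(1,-1)
3. t=5 → B at (5,0); v=(1,1)
4. t=6 → T at (11,6); v=(1,-1)
5. t=1 → R at (12,5); v=(-1,-1)
6. t=5 → B at (7,0); v=(-1,1)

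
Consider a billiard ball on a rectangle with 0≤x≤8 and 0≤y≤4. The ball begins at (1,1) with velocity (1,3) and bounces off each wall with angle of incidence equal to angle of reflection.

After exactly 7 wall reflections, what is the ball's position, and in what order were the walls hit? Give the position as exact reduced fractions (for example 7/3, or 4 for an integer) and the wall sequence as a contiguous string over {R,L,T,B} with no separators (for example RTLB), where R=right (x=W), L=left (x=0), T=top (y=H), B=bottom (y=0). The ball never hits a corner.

1. t=1 → T at (2,4); v=(1,-3)
2. t=4/3 → B at (10/3,0); v=(1,3)
3. t=4/3 → T at (14/3,4); v=(1,-3)
4. t=4/3 → B at (6,0); v=(1,3)
5. t=4/3 → T at (22/3,4); v=(1,-3)
6. t=2/3 → R at (8,2); v=(-1,-3)
7. t=2/3 → B at (22/3,0); v=(-1,3)

Final position: (22/3,0)
Wall sequence: TBTBTRB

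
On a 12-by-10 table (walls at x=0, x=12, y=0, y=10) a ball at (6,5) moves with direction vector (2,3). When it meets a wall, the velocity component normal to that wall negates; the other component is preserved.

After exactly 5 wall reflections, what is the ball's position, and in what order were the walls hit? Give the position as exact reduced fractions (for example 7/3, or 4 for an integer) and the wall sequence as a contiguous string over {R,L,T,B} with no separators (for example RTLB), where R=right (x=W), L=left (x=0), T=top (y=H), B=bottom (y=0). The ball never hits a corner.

1. t=5/3 → T at (28/3,10); v=(2,-3)
2. t=4/3 → R at (12,6); v=(-2,-3)
3. t=2 → B at (8,0); v=(-2,3)
4. t=10/3 → T at (4/3,10); v=(-2,-3)
5. t=2/3 → L at (0,8); v=(2,-3)

Final position: (0,8)
Wall sequence: TRBTL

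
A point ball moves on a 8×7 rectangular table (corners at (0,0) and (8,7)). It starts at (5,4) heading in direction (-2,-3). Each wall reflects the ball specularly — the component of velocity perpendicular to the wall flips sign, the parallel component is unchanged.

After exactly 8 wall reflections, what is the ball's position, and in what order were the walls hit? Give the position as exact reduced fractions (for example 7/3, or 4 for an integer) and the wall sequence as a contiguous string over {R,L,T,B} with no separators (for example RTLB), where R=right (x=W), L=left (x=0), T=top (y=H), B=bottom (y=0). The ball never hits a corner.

1. t=4/3 → B at (7/3,0); v=(-2,3)
2. t=7/6 → L at (0,7/2); v=(2,3)
3. t=7/6 → T at (7/3,7); v=(2,-3)
4. t=7/3 → B at (7,0); v=(2,3)
5. t=1/2 → R at (8,3/2); v=(-2,3)
6. t=11/6 → T at (13/3,7); v=(-2,-3)
7. t=13/6 → L at (0,1/2); v=(2,-3)
8. t=1/6 → B at (1/3,0); v=(2,3)

Final position: (1/3,0)
Wall sequence: BLTBRTLB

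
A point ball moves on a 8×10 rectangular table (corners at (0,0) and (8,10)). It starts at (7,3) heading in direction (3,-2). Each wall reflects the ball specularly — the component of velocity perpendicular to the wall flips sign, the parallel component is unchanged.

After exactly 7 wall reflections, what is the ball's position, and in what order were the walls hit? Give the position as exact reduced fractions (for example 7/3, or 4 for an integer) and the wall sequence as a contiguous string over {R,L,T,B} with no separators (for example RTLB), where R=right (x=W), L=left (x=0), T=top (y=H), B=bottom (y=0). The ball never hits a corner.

Final position: (8,1)
Wall sequence: RBLRTLR

1. t=1/3 → R at (8,7/3); v=(-3,-2)
2. t=7/6 → B at (9/2,0); v=(-3,2)
3. t=3/2 → L at (0,3); v=(3,2)
4. t=8/3 → R at (8,25/3); v=(-3,2)
5. t=5/6 → T at (11/2,10); v=(-3,-2)
6. t=11/6 → L at (0,19/3); v=(3,-2)
7. t=8/3 → R at (8,1); v=(-3,-2)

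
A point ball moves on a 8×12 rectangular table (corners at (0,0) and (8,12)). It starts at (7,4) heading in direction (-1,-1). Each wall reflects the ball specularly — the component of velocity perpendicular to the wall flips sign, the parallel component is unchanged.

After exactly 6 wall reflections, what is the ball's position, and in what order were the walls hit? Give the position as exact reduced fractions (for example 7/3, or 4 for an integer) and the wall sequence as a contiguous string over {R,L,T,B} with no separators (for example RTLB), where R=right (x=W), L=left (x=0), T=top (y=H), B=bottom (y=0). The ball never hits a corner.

1. t=4 → B at (3,0); v=(-1,1)
2. t=3 → L at (0,3); v=(1,1)
3. t=8 → R at (8,11); v=(-1,1)
4. t=1 → T at (7,12); v=(-1,-1)
5. t=7 → L at (0,5); v=(1,-1)
6. t=5 → B at (5,0); v=(1,1)

Final position: (5,0)
Wall sequence: BLRTLB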